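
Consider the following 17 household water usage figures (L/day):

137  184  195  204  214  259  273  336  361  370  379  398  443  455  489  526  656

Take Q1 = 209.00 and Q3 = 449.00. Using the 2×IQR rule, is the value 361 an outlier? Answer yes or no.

IQR = Q3 − Q1 = 449.00 − 209.00 = 240.00.
Lower fence = Q1 − 2·IQR = 209.00 − 480.00 = -271.00.
Upper fence = Q3 + 2·IQR = 449.00 + 480.00 = 929.00.
361 lies within [-271.00, 929.00].

no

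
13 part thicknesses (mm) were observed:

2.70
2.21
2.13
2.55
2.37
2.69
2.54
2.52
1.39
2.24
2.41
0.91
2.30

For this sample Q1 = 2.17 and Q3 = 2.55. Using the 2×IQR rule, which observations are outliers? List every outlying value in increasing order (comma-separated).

0.91, 1.39

IQR = Q3 − Q1 = 2.55 − 2.17 = 0.38.
Lower fence = Q1 − 2·IQR = 2.17 − 0.76 = 1.41.
Upper fence = Q3 + 2·IQR = 2.55 + 0.76 = 3.31.
0.91 < 1.41 → outlier.
1.39 < 1.41 → outlier.
All remaining values lie within [1.41, 3.31].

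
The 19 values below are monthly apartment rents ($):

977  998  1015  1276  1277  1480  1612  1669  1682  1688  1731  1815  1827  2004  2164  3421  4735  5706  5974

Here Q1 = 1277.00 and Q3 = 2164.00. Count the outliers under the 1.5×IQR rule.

IQR = 887.00; fences at 1277.00 − 1330.50 = -53.50 and 2164.00 + 1330.50 = 3494.50.
Outside the cutoffs: 4735, 5706, 5974.

3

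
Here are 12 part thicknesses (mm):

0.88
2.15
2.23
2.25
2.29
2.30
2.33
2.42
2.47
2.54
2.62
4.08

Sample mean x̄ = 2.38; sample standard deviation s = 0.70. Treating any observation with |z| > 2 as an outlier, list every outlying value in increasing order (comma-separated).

Cutoffs at x̄ ± 2s: 2.38 ± 2·0.70 = [0.98, 3.78].
0.88: z = -2.14, |z| > 2 → outlier.
4.08: z = 2.43, |z| > 2 → outlier.
Every other value lies within [0.98, 3.78].

0.88, 4.08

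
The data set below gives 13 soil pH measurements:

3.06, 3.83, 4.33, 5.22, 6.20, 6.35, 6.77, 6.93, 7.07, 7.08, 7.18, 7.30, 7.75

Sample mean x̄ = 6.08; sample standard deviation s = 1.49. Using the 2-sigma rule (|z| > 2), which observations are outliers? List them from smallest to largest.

3.06

Cutoffs at x̄ ± 2s: 6.08 ± 2·1.49 = [3.10, 9.06].
3.06: z = -2.03, |z| > 2 → outlier.
Every other value lies within [3.10, 9.06].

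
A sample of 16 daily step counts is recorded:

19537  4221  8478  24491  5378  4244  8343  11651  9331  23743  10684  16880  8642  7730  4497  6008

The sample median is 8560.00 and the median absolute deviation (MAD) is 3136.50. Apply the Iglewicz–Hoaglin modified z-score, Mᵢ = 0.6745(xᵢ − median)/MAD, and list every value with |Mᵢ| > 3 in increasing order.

23743, 24491

|Mᵢ| > 3 ⇔ |xᵢ − 8560.00| > 3·3136.50/0.6745 = 13950.33.
So outliers lie outside [-5390.33, 22510.33].
23743: M = 3.27 → outlier.
24491: M = 3.43 → outlier.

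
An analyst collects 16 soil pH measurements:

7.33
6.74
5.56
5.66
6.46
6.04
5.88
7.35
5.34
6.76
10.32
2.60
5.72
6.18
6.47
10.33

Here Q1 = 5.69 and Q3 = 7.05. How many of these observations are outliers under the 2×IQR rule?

IQR = 1.36; fences at 5.69 − 2.72 = 2.97 and 7.05 + 2.72 = 9.77.
Outside the cutoffs: 2.60, 10.32, 10.33.

3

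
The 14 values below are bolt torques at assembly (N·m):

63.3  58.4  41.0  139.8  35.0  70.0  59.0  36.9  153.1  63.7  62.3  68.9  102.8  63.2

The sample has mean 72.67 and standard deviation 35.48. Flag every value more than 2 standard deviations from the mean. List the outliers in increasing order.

Cutoffs at x̄ ± 2s: 72.67 ± 2·35.48 = [1.71, 143.63].
153.1: z = 2.27, |z| > 2 → outlier.
Every other value lies within [1.71, 143.63].

153.1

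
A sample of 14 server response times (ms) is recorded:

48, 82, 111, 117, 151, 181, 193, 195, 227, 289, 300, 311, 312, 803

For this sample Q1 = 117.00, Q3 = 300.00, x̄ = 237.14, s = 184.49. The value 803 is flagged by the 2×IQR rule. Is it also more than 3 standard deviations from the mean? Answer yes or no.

yes

z = (803 − 237.14) / 184.49 = 3.07.
|z| = 3.07 > 3.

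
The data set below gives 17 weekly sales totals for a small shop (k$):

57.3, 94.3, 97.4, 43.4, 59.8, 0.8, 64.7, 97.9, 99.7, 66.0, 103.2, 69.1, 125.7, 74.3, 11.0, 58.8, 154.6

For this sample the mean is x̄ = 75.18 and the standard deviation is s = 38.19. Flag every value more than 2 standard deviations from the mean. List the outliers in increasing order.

154.6

Cutoffs at x̄ ± 2s: 75.18 ± 2·38.19 = [-1.20, 151.56].
154.6: z = 2.08, |z| > 2 → outlier.
Every other value lies within [-1.20, 151.56].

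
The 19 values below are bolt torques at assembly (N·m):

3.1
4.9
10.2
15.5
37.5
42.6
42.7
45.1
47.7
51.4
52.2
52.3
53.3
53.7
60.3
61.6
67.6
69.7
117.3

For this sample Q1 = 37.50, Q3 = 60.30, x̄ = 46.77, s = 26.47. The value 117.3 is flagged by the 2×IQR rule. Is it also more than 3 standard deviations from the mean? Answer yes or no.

no

z = (117.3 − 46.77) / 26.47 = 2.66.
|z| = 2.66 ≤ 3.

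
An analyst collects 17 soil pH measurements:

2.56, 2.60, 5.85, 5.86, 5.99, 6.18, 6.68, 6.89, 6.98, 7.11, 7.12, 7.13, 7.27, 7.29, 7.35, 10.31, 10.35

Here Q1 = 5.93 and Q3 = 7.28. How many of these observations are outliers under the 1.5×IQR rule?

4

IQR = 1.35; fences at 5.93 − 2.025 = 3.905 and 7.28 + 2.025 = 9.305.
Outside the cutoffs: 2.56, 2.60, 10.31, 10.35.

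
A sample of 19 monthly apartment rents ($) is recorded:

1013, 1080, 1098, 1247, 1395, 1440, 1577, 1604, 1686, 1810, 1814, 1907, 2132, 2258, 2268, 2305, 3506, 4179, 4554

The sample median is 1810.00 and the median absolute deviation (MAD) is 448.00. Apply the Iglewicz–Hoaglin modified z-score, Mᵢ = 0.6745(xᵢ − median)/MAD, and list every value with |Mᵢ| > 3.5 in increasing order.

|Mᵢ| > 3.5 ⇔ |xᵢ − 1810.00| > 3.5·448.00/0.6745 = 2324.68.
So outliers lie outside [-514.68, 4134.68].
4179: M = 3.57 → outlier.
4554: M = 4.13 → outlier.

4179, 4554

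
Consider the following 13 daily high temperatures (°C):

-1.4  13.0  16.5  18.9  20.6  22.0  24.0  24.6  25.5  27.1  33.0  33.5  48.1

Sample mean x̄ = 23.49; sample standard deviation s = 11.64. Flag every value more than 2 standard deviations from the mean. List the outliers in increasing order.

Cutoffs at x̄ ± 2s: 23.49 ± 2·11.64 = [0.21, 46.77].
-1.4: z = -2.14, |z| > 2 → outlier.
48.1: z = 2.11, |z| > 2 → outlier.
Every other value lies within [0.21, 46.77].

-1.4, 48.1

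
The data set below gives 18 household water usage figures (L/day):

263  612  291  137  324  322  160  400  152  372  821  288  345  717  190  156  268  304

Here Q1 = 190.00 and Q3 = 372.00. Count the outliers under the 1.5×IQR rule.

2

IQR = 182.00; fences at 190.00 − 273.00 = -83.00 and 372.00 + 273.00 = 645.00.
Outside the cutoffs: 717, 821.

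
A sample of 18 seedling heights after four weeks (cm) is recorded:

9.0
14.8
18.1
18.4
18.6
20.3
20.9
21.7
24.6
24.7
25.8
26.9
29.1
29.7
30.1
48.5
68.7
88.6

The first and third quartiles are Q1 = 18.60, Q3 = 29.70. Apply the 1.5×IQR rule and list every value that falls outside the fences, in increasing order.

IQR = Q3 − Q1 = 29.70 − 18.60 = 11.10.
Lower fence = Q1 − 1.5·IQR = 18.60 − 16.65 = 1.95.
Upper fence = Q3 + 1.5·IQR = 29.70 + 16.65 = 46.35.
48.5 > 46.35 → outlier.
68.7 > 46.35 → outlier.
88.6 > 46.35 → outlier.
All remaining values lie within [1.95, 46.35].

48.5, 68.7, 88.6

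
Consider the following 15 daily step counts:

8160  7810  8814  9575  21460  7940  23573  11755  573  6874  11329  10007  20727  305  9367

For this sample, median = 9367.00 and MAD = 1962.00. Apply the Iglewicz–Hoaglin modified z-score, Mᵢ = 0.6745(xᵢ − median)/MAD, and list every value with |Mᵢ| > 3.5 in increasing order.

20727, 21460, 23573

|Mᵢ| > 3.5 ⇔ |xᵢ − 9367.00| > 3.5·1962.00/0.6745 = 10180.87.
So outliers lie outside [-813.87, 19547.87].
20727: M = 3.91 → outlier.
21460: M = 4.16 → outlier.
23573: M = 4.88 → outlier.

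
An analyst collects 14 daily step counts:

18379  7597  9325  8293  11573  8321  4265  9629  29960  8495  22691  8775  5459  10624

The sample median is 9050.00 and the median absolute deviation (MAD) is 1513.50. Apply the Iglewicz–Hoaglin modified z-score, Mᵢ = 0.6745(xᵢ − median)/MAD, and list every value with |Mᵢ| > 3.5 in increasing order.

18379, 22691, 29960

|Mᵢ| > 3.5 ⇔ |xᵢ − 9050.00| > 3.5·1513.50/0.6745 = 7853.60.
So outliers lie outside [1196.40, 16903.60].
18379: M = 4.16 → outlier.
22691: M = 6.08 → outlier.
29960: M = 9.32 → outlier.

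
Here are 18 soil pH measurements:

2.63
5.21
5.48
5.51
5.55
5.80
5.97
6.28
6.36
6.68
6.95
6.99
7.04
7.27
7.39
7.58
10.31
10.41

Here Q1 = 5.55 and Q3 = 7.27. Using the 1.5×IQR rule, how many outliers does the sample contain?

IQR = 1.72; fences at 5.55 − 2.58 = 2.97 and 7.27 + 2.58 = 9.85.
Outside the cutoffs: 2.63, 10.31, 10.41.

3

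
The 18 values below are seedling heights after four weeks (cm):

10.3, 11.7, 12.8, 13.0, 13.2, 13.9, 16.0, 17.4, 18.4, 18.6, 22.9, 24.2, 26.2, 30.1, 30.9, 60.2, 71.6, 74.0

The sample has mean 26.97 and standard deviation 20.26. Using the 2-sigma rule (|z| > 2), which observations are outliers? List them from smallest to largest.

Cutoffs at x̄ ± 2s: 26.97 ± 2·20.26 = [-13.55, 67.49].
71.6: z = 2.20, |z| > 2 → outlier.
74.0: z = 2.32, |z| > 2 → outlier.
Every other value lies within [-13.55, 67.49].

71.6, 74.0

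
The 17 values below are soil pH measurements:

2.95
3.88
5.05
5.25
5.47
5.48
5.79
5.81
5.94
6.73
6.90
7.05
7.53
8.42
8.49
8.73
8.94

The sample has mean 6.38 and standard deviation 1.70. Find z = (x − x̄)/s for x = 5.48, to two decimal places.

z = (5.48 − 6.38) / 1.70 = -0.53.

-0.53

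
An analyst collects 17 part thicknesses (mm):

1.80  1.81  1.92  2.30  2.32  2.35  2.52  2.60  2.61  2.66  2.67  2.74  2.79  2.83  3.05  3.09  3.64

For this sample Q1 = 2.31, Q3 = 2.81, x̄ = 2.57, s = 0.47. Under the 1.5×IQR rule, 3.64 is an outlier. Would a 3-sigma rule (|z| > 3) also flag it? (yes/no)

no

z = (3.64 − 2.57) / 0.47 = 2.28.
|z| = 2.28 ≤ 3.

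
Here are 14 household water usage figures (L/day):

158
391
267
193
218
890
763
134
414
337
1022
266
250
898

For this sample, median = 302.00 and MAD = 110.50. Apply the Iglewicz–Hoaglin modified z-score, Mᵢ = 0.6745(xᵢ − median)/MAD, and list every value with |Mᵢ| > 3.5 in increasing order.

890, 898, 1022

|Mᵢ| > 3.5 ⇔ |xᵢ − 302.00| > 3.5·110.50/0.6745 = 573.39.
So outliers lie outside [-271.39, 875.39].
890: M = 3.59 → outlier.
898: M = 3.64 → outlier.
1022: M = 4.39 → outlier.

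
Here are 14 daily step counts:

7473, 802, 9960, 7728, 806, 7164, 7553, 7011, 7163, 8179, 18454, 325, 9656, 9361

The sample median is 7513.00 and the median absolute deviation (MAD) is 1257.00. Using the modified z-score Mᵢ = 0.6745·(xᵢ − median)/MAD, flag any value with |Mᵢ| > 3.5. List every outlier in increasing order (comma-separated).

325, 802, 806, 18454

|Mᵢ| > 3.5 ⇔ |xᵢ − 7513.00| > 3.5·1257.00/0.6745 = 6522.61.
So outliers lie outside [990.39, 14035.61].
325: M = -3.86 → outlier.
802: M = -3.60 → outlier.
806: M = -3.60 → outlier.
18454: M = 5.87 → outlier.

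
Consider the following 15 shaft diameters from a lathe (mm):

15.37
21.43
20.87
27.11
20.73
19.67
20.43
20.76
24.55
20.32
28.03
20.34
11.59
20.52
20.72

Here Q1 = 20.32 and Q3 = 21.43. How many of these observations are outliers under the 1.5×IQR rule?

IQR = 1.11; fences at 20.32 − 1.665 = 18.655 and 21.43 + 1.665 = 23.095.
Outside the cutoffs: 11.59, 15.37, 24.55, 27.11, 28.03.

5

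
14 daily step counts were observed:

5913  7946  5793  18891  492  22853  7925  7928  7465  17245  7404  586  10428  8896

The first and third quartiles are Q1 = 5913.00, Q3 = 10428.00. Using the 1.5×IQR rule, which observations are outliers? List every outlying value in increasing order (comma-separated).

IQR = Q3 − Q1 = 10428.00 − 5913.00 = 4515.00.
Lower fence = Q1 − 1.5·IQR = 5913.00 − 6772.50 = -859.50.
Upper fence = Q3 + 1.5·IQR = 10428.00 + 6772.50 = 17200.50.
17245 > 17200.50 → outlier.
18891 > 17200.50 → outlier.
22853 > 17200.50 → outlier.
All remaining values lie within [-859.50, 17200.50].

17245, 18891, 22853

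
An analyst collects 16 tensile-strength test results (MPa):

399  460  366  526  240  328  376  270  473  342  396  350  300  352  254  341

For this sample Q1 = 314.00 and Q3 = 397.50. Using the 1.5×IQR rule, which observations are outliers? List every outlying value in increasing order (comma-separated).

526

IQR = Q3 − Q1 = 397.50 − 314.00 = 83.50.
Lower fence = Q1 − 1.5·IQR = 314.00 − 125.25 = 188.75.
Upper fence = Q3 + 1.5·IQR = 397.50 + 125.25 = 522.75.
526 > 522.75 → outlier.
All remaining values lie within [188.75, 522.75].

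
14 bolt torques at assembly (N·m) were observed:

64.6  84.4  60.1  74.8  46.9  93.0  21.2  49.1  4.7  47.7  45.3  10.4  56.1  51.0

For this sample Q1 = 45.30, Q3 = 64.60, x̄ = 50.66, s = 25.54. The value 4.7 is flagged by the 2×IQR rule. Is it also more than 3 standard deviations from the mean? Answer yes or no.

no

z = (4.7 − 50.66) / 25.54 = -1.80.
|z| = 1.80 ≤ 3.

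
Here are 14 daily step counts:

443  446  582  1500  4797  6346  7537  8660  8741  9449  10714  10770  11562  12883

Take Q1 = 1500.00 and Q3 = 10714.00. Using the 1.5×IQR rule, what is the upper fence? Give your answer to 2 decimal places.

IQR = Q3 − Q1 = 10714.00 − 1500.00 = 9214.00.
Lower fence = Q1 − 1.5·IQR = 1500.00 − 13821.00 = -12321.00.
Upper fence = Q3 + 1.5·IQR = 10714.00 + 13821.00 = 24535.00.

24535.00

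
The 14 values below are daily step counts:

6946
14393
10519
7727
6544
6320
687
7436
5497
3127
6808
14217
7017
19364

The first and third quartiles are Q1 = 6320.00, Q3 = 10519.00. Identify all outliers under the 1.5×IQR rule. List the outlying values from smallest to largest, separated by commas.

IQR = Q3 − Q1 = 10519.00 − 6320.00 = 4199.00.
Lower fence = Q1 − 1.5·IQR = 6320.00 − 6298.50 = 21.50.
Upper fence = Q3 + 1.5·IQR = 10519.00 + 6298.50 = 16817.50.
19364 > 16817.50 → outlier.
All remaining values lie within [21.50, 16817.50].

19364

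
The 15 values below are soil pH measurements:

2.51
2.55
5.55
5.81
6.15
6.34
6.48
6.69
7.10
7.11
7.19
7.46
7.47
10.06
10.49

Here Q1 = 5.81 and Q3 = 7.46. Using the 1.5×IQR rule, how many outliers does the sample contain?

4

IQR = 1.65; fences at 5.81 − 2.475 = 3.335 and 7.46 + 2.475 = 9.935.
Outside the cutoffs: 2.51, 2.55, 10.06, 10.49.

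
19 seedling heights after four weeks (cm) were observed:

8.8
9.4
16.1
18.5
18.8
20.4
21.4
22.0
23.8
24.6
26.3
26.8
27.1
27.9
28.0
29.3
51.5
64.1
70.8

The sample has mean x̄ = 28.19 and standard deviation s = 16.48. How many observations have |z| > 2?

Cutoffs: x̄ ± 2s = [-4.77, 61.15].
Outside the cutoffs: 64.1, 70.8.

2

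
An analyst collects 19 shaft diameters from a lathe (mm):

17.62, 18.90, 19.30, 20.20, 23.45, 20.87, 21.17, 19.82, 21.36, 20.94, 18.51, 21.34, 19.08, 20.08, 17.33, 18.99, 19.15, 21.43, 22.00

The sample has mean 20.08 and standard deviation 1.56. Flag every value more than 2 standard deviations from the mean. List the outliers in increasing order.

23.45

Cutoffs at x̄ ± 2s: 20.08 ± 2·1.56 = [16.96, 23.20].
23.45: z = 2.16, |z| > 2 → outlier.
Every other value lies within [16.96, 23.20].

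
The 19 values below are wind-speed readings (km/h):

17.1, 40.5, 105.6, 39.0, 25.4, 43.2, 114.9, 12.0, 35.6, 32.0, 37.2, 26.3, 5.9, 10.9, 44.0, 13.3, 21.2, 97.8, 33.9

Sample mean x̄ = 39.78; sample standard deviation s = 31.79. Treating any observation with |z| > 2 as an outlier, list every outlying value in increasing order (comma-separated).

105.6, 114.9

Cutoffs at x̄ ± 2s: 39.78 ± 2·31.79 = [-23.80, 103.36].
105.6: z = 2.07, |z| > 2 → outlier.
114.9: z = 2.36, |z| > 2 → outlier.
Every other value lies within [-23.80, 103.36].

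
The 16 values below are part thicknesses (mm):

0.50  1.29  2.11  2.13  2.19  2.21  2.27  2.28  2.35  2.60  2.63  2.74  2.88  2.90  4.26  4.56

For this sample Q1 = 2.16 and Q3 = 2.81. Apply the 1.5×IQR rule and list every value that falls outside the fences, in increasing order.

0.50, 4.26, 4.56

IQR = Q3 − Q1 = 2.81 − 2.16 = 0.65.
Lower fence = Q1 − 1.5·IQR = 2.16 − 0.975 = 1.185.
Upper fence = Q3 + 1.5·IQR = 2.81 + 0.975 = 3.785.
0.50 < 1.185 → outlier.
4.26 > 3.785 → outlier.
4.56 > 3.785 → outlier.
All remaining values lie within [1.185, 3.785].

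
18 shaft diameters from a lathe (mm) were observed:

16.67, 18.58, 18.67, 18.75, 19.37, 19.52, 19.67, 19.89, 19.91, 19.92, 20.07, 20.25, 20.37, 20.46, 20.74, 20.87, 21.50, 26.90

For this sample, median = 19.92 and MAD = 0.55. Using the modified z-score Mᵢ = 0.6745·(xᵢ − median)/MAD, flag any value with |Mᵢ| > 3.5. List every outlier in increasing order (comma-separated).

|Mᵢ| > 3.5 ⇔ |xᵢ − 19.92| > 3.5·0.55/0.6745 = 2.85.
So outliers lie outside [17.07, 22.77].
16.67: M = -3.99 → outlier.
26.90: M = 8.56 → outlier.

16.67, 26.90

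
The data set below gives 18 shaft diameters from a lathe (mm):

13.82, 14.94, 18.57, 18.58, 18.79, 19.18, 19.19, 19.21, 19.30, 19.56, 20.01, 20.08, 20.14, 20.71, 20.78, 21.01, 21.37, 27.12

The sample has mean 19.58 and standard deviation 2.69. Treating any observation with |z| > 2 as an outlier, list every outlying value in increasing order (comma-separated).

13.82, 27.12

Cutoffs at x̄ ± 2s: 19.58 ± 2·2.69 = [14.20, 24.96].
13.82: z = -2.14, |z| > 2 → outlier.
27.12: z = 2.80, |z| > 2 → outlier.
Every other value lies within [14.20, 24.96].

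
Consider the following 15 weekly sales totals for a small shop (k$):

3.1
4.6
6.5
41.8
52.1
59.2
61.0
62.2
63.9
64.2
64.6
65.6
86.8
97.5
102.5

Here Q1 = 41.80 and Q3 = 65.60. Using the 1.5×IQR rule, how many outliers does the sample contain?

3

IQR = 23.80; fences at 41.80 − 35.70 = 6.10 and 65.60 + 35.70 = 101.30.
Outside the cutoffs: 3.1, 4.6, 102.5.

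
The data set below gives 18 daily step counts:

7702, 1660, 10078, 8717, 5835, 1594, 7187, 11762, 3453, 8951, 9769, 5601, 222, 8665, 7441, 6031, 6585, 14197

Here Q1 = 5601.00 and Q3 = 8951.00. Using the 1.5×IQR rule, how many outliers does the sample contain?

IQR = 3350.00; fences at 5601.00 − 5025.00 = 576.00 and 8951.00 + 5025.00 = 13976.00.
Outside the cutoffs: 222, 14197.

2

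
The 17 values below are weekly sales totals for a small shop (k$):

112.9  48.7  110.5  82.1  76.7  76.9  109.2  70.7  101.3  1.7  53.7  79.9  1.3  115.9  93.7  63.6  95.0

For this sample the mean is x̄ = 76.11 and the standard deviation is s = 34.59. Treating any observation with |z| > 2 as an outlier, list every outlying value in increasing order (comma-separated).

Cutoffs at x̄ ± 2s: 76.11 ± 2·34.59 = [6.93, 145.29].
1.3: z = -2.16, |z| > 2 → outlier.
1.7: z = -2.15, |z| > 2 → outlier.
Every other value lies within [6.93, 145.29].

1.3, 1.7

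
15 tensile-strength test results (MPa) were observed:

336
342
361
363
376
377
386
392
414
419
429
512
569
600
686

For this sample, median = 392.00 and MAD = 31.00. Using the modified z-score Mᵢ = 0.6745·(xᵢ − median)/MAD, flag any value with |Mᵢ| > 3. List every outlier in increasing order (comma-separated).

|Mᵢ| > 3 ⇔ |xᵢ − 392.00| > 3·31.00/0.6745 = 137.88.
So outliers lie outside [254.12, 529.88].
569: M = 3.85 → outlier.
600: M = 4.53 → outlier.
686: M = 6.40 → outlier.

569, 600, 686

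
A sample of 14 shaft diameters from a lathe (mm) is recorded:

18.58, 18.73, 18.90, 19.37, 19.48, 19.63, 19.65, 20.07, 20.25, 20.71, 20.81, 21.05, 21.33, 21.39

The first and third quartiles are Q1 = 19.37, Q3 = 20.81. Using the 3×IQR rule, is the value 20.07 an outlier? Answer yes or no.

no

IQR = Q3 − Q1 = 20.81 − 19.37 = 1.44.
Lower fence = Q1 − 3·IQR = 19.37 − 4.32 = 15.05.
Upper fence = Q3 + 3·IQR = 20.81 + 4.32 = 25.13.
20.07 lies within [15.05, 25.13].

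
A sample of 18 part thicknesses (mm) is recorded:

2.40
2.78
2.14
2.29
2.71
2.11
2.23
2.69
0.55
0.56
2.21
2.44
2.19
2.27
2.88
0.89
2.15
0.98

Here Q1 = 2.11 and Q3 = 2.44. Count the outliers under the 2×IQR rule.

IQR = 0.33; fences at 2.11 − 0.66 = 1.45 and 2.44 + 0.66 = 3.10.
Outside the cutoffs: 0.55, 0.56, 0.89, 0.98.

4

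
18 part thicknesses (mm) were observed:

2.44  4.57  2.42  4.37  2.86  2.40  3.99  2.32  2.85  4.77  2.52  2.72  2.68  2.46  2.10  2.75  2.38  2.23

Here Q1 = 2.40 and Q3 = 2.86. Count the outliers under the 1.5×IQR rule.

IQR = 0.46; fences at 2.40 − 0.69 = 1.71 and 2.86 + 0.69 = 3.55.
Outside the cutoffs: 3.99, 4.37, 4.57, 4.77.

4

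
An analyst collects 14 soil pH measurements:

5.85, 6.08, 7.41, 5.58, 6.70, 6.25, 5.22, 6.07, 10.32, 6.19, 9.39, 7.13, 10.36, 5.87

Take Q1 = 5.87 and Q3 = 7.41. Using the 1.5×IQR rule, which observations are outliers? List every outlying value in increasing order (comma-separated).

IQR = Q3 − Q1 = 7.41 − 5.87 = 1.54.
Lower fence = Q1 − 1.5·IQR = 5.87 − 2.31 = 3.56.
Upper fence = Q3 + 1.5·IQR = 7.41 + 2.31 = 9.72.
10.32 > 9.72 → outlier.
10.36 > 9.72 → outlier.
All remaining values lie within [3.56, 9.72].

10.32, 10.36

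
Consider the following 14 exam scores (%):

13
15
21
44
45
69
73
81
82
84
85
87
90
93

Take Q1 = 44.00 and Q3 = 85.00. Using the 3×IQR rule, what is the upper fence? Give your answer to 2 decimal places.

IQR = Q3 − Q1 = 85.00 − 44.00 = 41.00.
Lower fence = Q1 − 3·IQR = 44.00 − 123.00 = -79.00.
Upper fence = Q3 + 3·IQR = 85.00 + 123.00 = 208.00.

208.00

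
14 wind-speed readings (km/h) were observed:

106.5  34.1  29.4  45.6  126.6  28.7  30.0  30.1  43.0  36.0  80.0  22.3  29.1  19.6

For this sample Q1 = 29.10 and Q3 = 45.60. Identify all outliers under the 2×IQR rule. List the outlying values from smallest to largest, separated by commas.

IQR = Q3 − Q1 = 45.60 − 29.10 = 16.50.
Lower fence = Q1 − 2·IQR = 29.10 − 33.00 = -3.90.
Upper fence = Q3 + 2·IQR = 45.60 + 33.00 = 78.60.
80.0 > 78.60 → outlier.
106.5 > 78.60 → outlier.
126.6 > 78.60 → outlier.
All remaining values lie within [-3.90, 78.60].

80.0, 106.5, 126.6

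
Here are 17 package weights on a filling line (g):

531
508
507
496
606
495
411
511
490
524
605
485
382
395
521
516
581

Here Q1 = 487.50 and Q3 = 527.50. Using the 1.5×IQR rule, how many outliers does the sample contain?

5

IQR = 40.00; fences at 487.50 − 60.00 = 427.50 and 527.50 + 60.00 = 587.50.
Outside the cutoffs: 382, 395, 411, 605, 606.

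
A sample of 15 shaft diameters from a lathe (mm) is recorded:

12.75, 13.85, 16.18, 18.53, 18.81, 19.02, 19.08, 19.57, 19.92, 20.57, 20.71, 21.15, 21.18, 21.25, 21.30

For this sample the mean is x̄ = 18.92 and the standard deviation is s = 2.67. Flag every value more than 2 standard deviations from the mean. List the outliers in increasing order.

Cutoffs at x̄ ± 2s: 18.92 ± 2·2.67 = [13.58, 24.26].
12.75: z = -2.31, |z| > 2 → outlier.
Every other value lies within [13.58, 24.26].

12.75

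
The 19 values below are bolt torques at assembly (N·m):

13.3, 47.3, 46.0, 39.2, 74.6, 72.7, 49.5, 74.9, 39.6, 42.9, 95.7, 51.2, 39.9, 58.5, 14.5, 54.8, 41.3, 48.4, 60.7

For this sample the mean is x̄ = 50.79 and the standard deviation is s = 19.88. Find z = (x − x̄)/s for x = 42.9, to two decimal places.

z = (42.9 − 50.79) / 19.88 = -0.40.

-0.40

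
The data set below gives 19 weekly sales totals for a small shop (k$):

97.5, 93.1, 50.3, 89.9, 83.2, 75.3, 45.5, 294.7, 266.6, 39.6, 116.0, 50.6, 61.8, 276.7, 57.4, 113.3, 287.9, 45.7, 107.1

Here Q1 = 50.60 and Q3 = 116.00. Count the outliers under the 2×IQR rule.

4

IQR = 65.40; fences at 50.60 − 130.80 = -80.20 and 116.00 + 130.80 = 246.80.
Outside the cutoffs: 266.6, 276.7, 287.9, 294.7.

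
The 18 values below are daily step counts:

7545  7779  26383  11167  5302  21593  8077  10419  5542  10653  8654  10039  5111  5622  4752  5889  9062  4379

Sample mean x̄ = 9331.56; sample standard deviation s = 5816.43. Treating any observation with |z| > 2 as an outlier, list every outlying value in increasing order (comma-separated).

21593, 26383

Cutoffs at x̄ ± 2s: 9331.56 ± 2·5816.43 = [-2301.30, 20964.42].
21593: z = 2.11, |z| > 2 → outlier.
26383: z = 2.93, |z| > 2 → outlier.
Every other value lies within [-2301.30, 20964.42].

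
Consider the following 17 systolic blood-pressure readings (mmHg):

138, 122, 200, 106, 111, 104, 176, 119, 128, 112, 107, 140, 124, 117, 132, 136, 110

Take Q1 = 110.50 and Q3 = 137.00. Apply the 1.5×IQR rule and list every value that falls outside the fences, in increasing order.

200

IQR = Q3 − Q1 = 137.00 − 110.50 = 26.50.
Lower fence = Q1 − 1.5·IQR = 110.50 − 39.75 = 70.75.
Upper fence = Q3 + 1.5·IQR = 137.00 + 39.75 = 176.75.
200 > 176.75 → outlier.
All remaining values lie within [70.75, 176.75].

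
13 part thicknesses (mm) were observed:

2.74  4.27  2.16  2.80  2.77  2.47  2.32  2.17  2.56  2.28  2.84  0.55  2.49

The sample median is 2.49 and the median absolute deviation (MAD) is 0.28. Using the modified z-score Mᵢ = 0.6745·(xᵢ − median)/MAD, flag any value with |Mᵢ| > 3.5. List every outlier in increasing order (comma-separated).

|Mᵢ| > 3.5 ⇔ |xᵢ − 2.49| > 3.5·0.28/0.6745 = 1.45.
So outliers lie outside [1.04, 3.94].
0.55: M = -4.67 → outlier.
4.27: M = 4.29 → outlier.

0.55, 4.27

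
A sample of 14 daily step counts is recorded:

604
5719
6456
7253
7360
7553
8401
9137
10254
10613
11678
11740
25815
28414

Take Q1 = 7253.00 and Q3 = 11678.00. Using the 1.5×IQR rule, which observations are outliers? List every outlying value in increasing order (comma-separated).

IQR = Q3 − Q1 = 11678.00 − 7253.00 = 4425.00.
Lower fence = Q1 − 1.5·IQR = 7253.00 − 6637.50 = 615.50.
Upper fence = Q3 + 1.5·IQR = 11678.00 + 6637.50 = 18315.50.
604 < 615.50 → outlier.
25815 > 18315.50 → outlier.
28414 > 18315.50 → outlier.
All remaining values lie within [615.50, 18315.50].

604, 25815, 28414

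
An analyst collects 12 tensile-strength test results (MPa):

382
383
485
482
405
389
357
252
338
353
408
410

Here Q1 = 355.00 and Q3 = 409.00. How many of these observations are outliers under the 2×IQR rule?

IQR = 54.00; fences at 355.00 − 108.00 = 247.00 and 409.00 + 108.00 = 517.00.
Every value lies within the cutoffs.

0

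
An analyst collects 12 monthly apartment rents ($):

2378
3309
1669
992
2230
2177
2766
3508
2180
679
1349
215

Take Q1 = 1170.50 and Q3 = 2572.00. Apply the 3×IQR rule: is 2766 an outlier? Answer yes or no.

IQR = Q3 − Q1 = 2572.00 − 1170.50 = 1401.50.
Lower fence = Q1 − 3·IQR = 1170.50 − 4204.50 = -3034.00.
Upper fence = Q3 + 3·IQR = 2572.00 + 4204.50 = 6776.50.
2766 lies within [-3034.00, 6776.50].

no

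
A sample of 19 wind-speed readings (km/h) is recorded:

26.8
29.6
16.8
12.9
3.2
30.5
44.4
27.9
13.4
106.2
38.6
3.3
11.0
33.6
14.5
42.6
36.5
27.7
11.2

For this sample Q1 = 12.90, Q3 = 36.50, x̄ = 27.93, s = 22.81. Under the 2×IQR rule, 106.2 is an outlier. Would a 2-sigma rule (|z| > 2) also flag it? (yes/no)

yes

z = (106.2 − 27.93) / 22.81 = 3.43.
|z| = 3.43 > 2.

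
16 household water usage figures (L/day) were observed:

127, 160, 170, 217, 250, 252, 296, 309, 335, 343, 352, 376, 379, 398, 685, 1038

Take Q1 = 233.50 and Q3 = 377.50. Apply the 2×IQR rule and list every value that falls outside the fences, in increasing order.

685, 1038

IQR = Q3 − Q1 = 377.50 − 233.50 = 144.00.
Lower fence = Q1 − 2·IQR = 233.50 − 288.00 = -54.50.
Upper fence = Q3 + 2·IQR = 377.50 + 288.00 = 665.50.
685 > 665.50 → outlier.
1038 > 665.50 → outlier.
All remaining values lie within [-54.50, 665.50].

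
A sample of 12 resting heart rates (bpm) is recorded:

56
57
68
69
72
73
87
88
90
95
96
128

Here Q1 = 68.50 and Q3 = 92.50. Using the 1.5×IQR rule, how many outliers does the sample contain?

IQR = 24.00; fences at 68.50 − 36.00 = 32.50 and 92.50 + 36.00 = 128.50.
Every value lies within the cutoffs.

0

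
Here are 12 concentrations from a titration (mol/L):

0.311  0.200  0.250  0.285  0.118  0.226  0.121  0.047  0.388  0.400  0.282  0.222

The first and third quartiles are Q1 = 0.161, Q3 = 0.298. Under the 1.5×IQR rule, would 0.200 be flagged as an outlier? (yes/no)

IQR = Q3 − Q1 = 0.298 − 0.161 = 0.137.
Lower fence = Q1 − 1.5·IQR = 0.161 − 0.2055 = -0.0445.
Upper fence = Q3 + 1.5·IQR = 0.298 + 0.2055 = 0.5035.
0.200 lies within [-0.0445, 0.5035].

no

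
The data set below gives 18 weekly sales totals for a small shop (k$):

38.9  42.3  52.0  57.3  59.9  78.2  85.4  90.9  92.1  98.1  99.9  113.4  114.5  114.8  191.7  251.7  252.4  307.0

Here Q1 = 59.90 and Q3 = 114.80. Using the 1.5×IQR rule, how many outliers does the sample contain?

3

IQR = 54.90; fences at 59.90 − 82.35 = -22.45 and 114.80 + 82.35 = 197.15.
Outside the cutoffs: 251.7, 252.4, 307.0.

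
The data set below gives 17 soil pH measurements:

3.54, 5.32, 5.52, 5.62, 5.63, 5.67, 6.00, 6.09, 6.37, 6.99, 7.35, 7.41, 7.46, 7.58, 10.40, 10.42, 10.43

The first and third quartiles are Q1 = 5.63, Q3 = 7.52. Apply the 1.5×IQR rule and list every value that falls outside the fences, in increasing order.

10.40, 10.42, 10.43

IQR = Q3 − Q1 = 7.52 − 5.63 = 1.89.
Lower fence = Q1 − 1.5·IQR = 5.63 − 2.835 = 2.795.
Upper fence = Q3 + 1.5·IQR = 7.52 + 2.835 = 10.355.
10.40 > 10.355 → outlier.
10.42 > 10.355 → outlier.
10.43 > 10.355 → outlier.
All remaining values lie within [2.795, 10.355].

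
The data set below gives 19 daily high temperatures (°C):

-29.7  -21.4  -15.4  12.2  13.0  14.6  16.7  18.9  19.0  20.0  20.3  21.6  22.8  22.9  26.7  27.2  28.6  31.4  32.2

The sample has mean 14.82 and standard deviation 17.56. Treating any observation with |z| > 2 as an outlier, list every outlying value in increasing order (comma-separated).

-29.7, -21.4

Cutoffs at x̄ ± 2s: 14.82 ± 2·17.56 = [-20.30, 49.94].
-29.7: z = -2.54, |z| > 2 → outlier.
-21.4: z = -2.06, |z| > 2 → outlier.
Every other value lies within [-20.30, 49.94].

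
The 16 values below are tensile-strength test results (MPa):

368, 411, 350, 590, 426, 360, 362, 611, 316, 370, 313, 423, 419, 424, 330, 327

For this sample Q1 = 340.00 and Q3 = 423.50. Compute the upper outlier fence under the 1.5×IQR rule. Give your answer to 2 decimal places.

IQR = Q3 − Q1 = 423.50 − 340.00 = 83.50.
Lower fence = Q1 − 1.5·IQR = 340.00 − 125.25 = 214.75.
Upper fence = Q3 + 1.5·IQR = 423.50 + 125.25 = 548.75.

548.75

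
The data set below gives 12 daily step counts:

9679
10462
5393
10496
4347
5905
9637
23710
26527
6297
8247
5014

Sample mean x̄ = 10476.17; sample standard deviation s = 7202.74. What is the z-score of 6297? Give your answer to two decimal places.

-0.58

z = (6297 − 10476.17) / 7202.74 = -0.58.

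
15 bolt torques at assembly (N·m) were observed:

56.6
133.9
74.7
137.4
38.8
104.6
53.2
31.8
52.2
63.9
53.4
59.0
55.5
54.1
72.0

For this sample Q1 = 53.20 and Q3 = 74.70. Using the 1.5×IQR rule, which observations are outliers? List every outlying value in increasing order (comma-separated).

133.9, 137.4

IQR = Q3 − Q1 = 74.70 − 53.20 = 21.50.
Lower fence = Q1 − 1.5·IQR = 53.20 − 32.25 = 20.95.
Upper fence = Q3 + 1.5·IQR = 74.70 + 32.25 = 106.95.
133.9 > 106.95 → outlier.
137.4 > 106.95 → outlier.
All remaining values lie within [20.95, 106.95].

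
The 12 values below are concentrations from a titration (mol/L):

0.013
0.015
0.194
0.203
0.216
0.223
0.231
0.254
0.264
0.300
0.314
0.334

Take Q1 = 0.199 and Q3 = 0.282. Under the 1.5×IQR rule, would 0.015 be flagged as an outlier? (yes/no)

IQR = Q3 − Q1 = 0.282 − 0.199 = 0.083.
Lower fence = Q1 − 1.5·IQR = 0.199 − 0.1245 = 0.0745.
Upper fence = Q3 + 1.5·IQR = 0.282 + 0.1245 = 0.4065.
0.015 lies below the lower fence.

yes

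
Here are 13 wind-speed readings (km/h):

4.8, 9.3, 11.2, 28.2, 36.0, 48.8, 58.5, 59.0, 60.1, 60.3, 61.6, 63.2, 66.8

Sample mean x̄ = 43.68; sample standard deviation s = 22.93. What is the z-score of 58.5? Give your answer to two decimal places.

z = (58.5 − 43.68) / 22.93 = 0.65.

0.65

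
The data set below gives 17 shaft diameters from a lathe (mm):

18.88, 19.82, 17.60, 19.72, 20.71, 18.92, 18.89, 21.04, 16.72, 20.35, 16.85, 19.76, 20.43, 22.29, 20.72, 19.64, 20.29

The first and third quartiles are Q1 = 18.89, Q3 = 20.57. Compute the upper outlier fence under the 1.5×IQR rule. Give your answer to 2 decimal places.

IQR = Q3 − Q1 = 20.57 − 18.89 = 1.68.
Lower fence = Q1 − 1.5·IQR = 18.89 − 2.52 = 16.37.
Upper fence = Q3 + 1.5·IQR = 20.57 + 2.52 = 23.09.

23.09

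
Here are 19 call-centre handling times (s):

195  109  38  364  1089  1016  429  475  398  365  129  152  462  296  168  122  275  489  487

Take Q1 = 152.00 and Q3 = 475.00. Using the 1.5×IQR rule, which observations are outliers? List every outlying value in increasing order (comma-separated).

1016, 1089

IQR = Q3 − Q1 = 475.00 − 152.00 = 323.00.
Lower fence = Q1 − 1.5·IQR = 152.00 − 484.50 = -332.50.
Upper fence = Q3 + 1.5·IQR = 475.00 + 484.50 = 959.50.
1016 > 959.50 → outlier.
1089 > 959.50 → outlier.
All remaining values lie within [-332.50, 959.50].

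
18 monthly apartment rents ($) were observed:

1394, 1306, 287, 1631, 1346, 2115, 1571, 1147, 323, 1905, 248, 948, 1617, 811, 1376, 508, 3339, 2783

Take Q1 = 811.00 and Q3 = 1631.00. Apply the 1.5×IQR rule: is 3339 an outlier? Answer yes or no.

yes

IQR = Q3 − Q1 = 1631.00 − 811.00 = 820.00.
Lower fence = Q1 − 1.5·IQR = 811.00 − 1230.00 = -419.00.
Upper fence = Q3 + 1.5·IQR = 1631.00 + 1230.00 = 2861.00.
3339 lies above the upper fence.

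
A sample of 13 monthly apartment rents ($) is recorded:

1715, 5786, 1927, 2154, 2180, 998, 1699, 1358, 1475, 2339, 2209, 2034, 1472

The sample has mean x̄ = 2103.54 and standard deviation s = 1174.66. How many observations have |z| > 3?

Cutoffs: x̄ ± 3s = [-1420.44, 5627.52].
Outside the cutoffs: 5786.

1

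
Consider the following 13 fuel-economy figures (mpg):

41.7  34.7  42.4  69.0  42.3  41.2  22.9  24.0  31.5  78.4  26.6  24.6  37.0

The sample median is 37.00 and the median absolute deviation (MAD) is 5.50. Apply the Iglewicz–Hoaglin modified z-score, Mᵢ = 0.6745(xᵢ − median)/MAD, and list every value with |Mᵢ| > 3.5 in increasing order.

|Mᵢ| > 3.5 ⇔ |xᵢ − 37.00| > 3.5·5.50/0.6745 = 28.54.
So outliers lie outside [8.46, 65.54].
69.0: M = 3.92 → outlier.
78.4: M = 5.08 → outlier.

69.0, 78.4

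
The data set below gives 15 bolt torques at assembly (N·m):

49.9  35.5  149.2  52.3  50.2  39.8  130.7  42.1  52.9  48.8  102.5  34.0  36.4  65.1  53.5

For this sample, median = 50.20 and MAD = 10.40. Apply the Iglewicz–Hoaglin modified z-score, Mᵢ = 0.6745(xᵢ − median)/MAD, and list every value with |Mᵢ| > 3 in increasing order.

102.5, 130.7, 149.2

|Mᵢ| > 3 ⇔ |xᵢ − 50.20| > 3·10.40/0.6745 = 46.26.
So outliers lie outside [3.94, 96.46].
102.5: M = 3.39 → outlier.
130.7: M = 5.22 → outlier.
149.2: M = 6.42 → outlier.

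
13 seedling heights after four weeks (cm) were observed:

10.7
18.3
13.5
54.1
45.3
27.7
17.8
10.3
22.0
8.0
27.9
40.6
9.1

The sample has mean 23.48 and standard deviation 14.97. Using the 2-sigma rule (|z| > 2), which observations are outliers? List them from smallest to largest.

54.1

Cutoffs at x̄ ± 2s: 23.48 ± 2·14.97 = [-6.46, 53.42].
54.1: z = 2.05, |z| > 2 → outlier.
Every other value lies within [-6.46, 53.42].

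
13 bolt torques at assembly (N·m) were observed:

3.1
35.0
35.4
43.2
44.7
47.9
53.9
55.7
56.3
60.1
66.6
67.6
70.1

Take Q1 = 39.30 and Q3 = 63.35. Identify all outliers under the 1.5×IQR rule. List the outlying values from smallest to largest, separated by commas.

IQR = Q3 − Q1 = 63.35 − 39.30 = 24.05.
Lower fence = Q1 − 1.5·IQR = 39.30 − 36.075 = 3.225.
Upper fence = Q3 + 1.5·IQR = 63.35 + 36.075 = 99.425.
3.1 < 3.225 → outlier.
All remaining values lie within [3.225, 99.425].

3.1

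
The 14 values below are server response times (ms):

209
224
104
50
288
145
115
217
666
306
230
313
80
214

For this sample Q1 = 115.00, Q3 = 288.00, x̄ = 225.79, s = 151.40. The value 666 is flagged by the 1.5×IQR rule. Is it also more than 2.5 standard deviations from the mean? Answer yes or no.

z = (666 − 225.79) / 151.40 = 2.91.
|z| = 2.91 > 2.5.

yes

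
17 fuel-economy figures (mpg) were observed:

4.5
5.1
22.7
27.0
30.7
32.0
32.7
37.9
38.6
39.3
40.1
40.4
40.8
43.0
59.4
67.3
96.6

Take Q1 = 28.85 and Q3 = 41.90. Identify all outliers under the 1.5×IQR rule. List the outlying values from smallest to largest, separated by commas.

IQR = Q3 − Q1 = 41.90 − 28.85 = 13.05.
Lower fence = Q1 − 1.5·IQR = 28.85 − 19.575 = 9.275.
Upper fence = Q3 + 1.5·IQR = 41.90 + 19.575 = 61.475.
4.5 < 9.275 → outlier.
5.1 < 9.275 → outlier.
67.3 > 61.475 → outlier.
96.6 > 61.475 → outlier.
All remaining values lie within [9.275, 61.475].

4.5, 5.1, 67.3, 96.6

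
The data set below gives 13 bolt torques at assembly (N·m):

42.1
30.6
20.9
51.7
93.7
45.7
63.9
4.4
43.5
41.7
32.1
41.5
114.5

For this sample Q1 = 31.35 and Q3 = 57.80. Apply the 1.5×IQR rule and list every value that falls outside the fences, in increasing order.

114.5

IQR = Q3 − Q1 = 57.80 − 31.35 = 26.45.
Lower fence = Q1 − 1.5·IQR = 31.35 − 39.675 = -8.325.
Upper fence = Q3 + 1.5·IQR = 57.80 + 39.675 = 97.475.
114.5 > 97.475 → outlier.
All remaining values lie within [-8.325, 97.475].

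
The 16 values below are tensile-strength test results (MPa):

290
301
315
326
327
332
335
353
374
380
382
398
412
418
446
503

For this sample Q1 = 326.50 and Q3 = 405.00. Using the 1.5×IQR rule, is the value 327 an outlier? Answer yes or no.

IQR = Q3 − Q1 = 405.00 − 326.50 = 78.50.
Lower fence = Q1 − 1.5·IQR = 326.50 − 117.75 = 208.75.
Upper fence = Q3 + 1.5·IQR = 405.00 + 117.75 = 522.75.
327 lies within [208.75, 522.75].

no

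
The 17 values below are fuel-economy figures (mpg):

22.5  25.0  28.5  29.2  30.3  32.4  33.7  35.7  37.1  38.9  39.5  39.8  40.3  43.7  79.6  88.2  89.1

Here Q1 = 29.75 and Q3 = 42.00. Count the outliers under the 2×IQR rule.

3

IQR = 12.25; fences at 29.75 − 24.50 = 5.25 and 42.00 + 24.50 = 66.50.
Outside the cutoffs: 79.6, 88.2, 89.1.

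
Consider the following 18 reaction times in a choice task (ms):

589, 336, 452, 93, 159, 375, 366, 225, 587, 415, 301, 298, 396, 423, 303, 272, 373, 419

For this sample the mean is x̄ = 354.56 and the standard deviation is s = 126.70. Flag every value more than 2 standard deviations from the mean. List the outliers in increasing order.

93

Cutoffs at x̄ ± 2s: 354.56 ± 2·126.70 = [101.16, 607.96].
93: z = -2.06, |z| > 2 → outlier.
Every other value lies within [101.16, 607.96].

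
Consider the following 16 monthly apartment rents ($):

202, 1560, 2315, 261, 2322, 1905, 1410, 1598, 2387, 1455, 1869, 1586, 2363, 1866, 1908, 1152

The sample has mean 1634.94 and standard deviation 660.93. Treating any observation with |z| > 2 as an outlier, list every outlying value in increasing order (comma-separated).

202, 261

Cutoffs at x̄ ± 2s: 1634.94 ± 2·660.93 = [313.08, 2956.80].
202: z = -2.17, |z| > 2 → outlier.
261: z = -2.08, |z| > 2 → outlier.
Every other value lies within [313.08, 2956.80].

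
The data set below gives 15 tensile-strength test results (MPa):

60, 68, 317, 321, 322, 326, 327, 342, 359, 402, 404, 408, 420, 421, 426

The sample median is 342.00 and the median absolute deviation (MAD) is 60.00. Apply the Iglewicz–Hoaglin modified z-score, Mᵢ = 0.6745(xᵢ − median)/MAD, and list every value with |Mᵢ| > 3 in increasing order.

|Mᵢ| > 3 ⇔ |xᵢ − 342.00| > 3·60.00/0.6745 = 266.86.
So outliers lie outside [75.14, 608.86].
60: M = -3.17 → outlier.
68: M = -3.08 → outlier.

60, 68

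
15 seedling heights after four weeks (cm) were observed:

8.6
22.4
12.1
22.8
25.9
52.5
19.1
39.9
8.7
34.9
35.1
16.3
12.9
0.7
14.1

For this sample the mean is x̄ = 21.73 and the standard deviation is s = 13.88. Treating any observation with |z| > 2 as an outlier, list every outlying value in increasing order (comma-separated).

Cutoffs at x̄ ± 2s: 21.73 ± 2·13.88 = [-6.03, 49.49].
52.5: z = 2.22, |z| > 2 → outlier.
Every other value lies within [-6.03, 49.49].

52.5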